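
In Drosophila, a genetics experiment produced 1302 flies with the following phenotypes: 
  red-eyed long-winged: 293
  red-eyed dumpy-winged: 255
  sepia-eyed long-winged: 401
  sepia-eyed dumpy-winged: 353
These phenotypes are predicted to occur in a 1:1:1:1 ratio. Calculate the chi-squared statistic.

Total ratio parts = 4. Expected numbers out of 1302:
  red-eyed long-winged: 1302 × 1/4 = 325.5
  red-eyed dumpy-winged: 1302 × 1/4 = 325.5
  sepia-eyed long-winged: 1302 × 1/4 = 325.5
  sepia-eyed dumpy-winged: 1302 × 1/4 = 325.5
χ² = Σ (O − E)² / E
  red-eyed long-winged: (293 − 325.5)² / 325.5 = 3.2450
  red-eyed dumpy-winged: (255 − 325.5)² / 325.5 = 15.2696
  sepia-eyed long-winged: (401 − 325.5)² / 325.5 = 17.5123
  sepia-eyed dumpy-winged: (353 − 325.5)² / 325.5 = 2.3233
χ² = 3.2450 + 15.2696 + 17.5123 + 2.3233 = 38.3502 ≈ 38.350

38.350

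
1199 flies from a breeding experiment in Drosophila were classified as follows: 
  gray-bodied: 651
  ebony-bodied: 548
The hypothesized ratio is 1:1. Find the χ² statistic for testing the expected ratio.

Total ratio parts = 2. Expected numbers out of 1199:
  gray-bodied: 1199 × 1/2 = 599.5
  ebony-bodied: 1199 × 1/2 = 599.5
χ² = Σ (O − E)² / E
  gray-bodied: (651 − 599.5)² / 599.5 = 4.4241
  ebony-bodied: (548 − 599.5)² / 599.5 = 4.4241
χ² = 4.4241 + 4.4241 = 8.8482 ≈ 8.848

8.848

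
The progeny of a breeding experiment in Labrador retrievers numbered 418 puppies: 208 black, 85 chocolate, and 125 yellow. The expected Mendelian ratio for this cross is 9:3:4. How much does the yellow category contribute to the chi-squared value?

4.022

Expected counts for N = 418 under a 9:3:4 ratio (total parts = 16):
  black: 418 × 9/16 = 235.125
  chocolate: 418 × 3/16 = 78.375
  yellow: 418 × 4/16 = 104.5
Contribution of yellow: (125 − 104.5)² / 104.5 = 4.0215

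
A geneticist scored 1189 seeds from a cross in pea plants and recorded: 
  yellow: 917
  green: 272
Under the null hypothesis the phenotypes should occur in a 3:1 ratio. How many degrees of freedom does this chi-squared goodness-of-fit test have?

A goodness-of-fit test with 2 phenotype classes has df = 2 − 1 = 1.

1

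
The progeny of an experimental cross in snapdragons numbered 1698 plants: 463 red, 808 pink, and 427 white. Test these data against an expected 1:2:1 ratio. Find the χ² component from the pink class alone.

Expected counts for N = 1698 under a 1:2:1 ratio (total parts = 4):
  red: 1698 × 1/4 = 424.5
  pink: 1698 × 2/4 = 849
  white: 1698 × 1/4 = 424.5
Contribution of pink: (808 − 849)² / 849 = 1.9800

1.980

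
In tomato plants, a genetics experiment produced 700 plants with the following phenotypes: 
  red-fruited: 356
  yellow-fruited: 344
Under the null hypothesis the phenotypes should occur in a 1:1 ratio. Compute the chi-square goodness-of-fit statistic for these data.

0.206

The 1:1 ratio has 2 parts, so with N = 700 the expected counts are:
  red-fruited: 700 × 1/2 = 350
  yellow-fruited: 700 × 1/2 = 350
χ² = Σ (O − E)² / E
  red-fruited: (356 − 350)² / 350 = 0.1029
  yellow-fruited: (344 − 350)² / 350 = 0.1029
χ² = 0.1029 + 0.1029 = 0.2058 ≈ 0.206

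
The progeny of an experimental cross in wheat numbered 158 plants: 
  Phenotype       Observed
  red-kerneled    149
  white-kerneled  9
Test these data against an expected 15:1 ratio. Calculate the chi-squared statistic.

Expected counts for N = 158 under a 15:1 ratio (total parts = 16):
  red-kerneled: 158 × 15/16 = 148.125
  white-kerneled: 158 × 1/16 = 9.875
χ² = Σ (O − E)² / E
  red-kerneled: (149 − 148.125)² / 148.125 = 0.0052
  white-kerneled: (9 − 9.875)² / 9.875 = 0.0775
χ² = 0.0052 + 0.0775 = 0.0827 ≈ 0.083

0.083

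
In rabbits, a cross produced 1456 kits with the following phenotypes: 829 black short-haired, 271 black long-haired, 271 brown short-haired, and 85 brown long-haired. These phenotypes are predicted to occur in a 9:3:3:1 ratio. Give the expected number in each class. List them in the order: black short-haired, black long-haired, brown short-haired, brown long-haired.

Total ratio parts = 16. Expected numbers out of 1456:
  black short-haired: 1456 × 9/16 = 819
  black long-haired: 1456 × 3/16 = 273
  brown short-haired: 1456 × 3/16 = 273
  brown long-haired: 1456 × 1/16 = 91

819, 273, 273, 91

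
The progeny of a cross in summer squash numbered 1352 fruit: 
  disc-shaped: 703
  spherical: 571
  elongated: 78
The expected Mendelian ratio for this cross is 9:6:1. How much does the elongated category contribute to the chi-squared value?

0.500

Total ratio parts = 16. Expected numbers out of 1352:
  disc-shaped: 1352 × 9/16 = 760.5
  spherical: 1352 × 6/16 = 507
  elongated: 1352 × 1/16 = 84.5
Contribution of elongated: (78 − 84.5)² / 84.5 = 0.5000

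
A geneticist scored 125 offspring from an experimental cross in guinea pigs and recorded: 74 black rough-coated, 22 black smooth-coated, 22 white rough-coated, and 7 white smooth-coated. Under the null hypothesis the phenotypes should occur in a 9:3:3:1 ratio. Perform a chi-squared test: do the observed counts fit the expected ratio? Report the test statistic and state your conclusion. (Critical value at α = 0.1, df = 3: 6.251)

Total ratio parts = 16. Expected numbers out of 125:
  black rough-coated: 125 × 9/16 = 70.3125
  black smooth-coated: 125 × 3/16 = 23.4375
  white rough-coated: 125 × 3/16 = 23.4375
  white smooth-coated: 125 × 1/16 = 7.8125
χ² = Σ (O − E)² / E
  black rough-coated: (74 − 70.3125)² / 70.3125 = 0.1934
  black smooth-coated: (22 − 23.4375)² / 23.4375 = 0.0882
  white rough-coated: (22 − 23.4375)² / 23.4375 = 0.0882
  white smooth-coated: (7 − 7.8125)² / 7.8125 = 0.0845
χ² = 0.1934 + 0.0882 + 0.0882 + 0.0845 = 0.4543 ≈ 0.454
Degrees of freedom = 4 − 1 = 3; critical value at α = 0.1 is 6.251.
Since 0.454 < 6.251, we fail to reject the null hypothesis — the data are consistent with the 9:3:3:1 ratio.

0.454; consistent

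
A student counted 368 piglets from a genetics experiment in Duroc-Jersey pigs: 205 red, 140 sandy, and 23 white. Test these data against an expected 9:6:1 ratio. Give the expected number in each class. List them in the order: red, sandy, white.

Total ratio parts = 16. Expected numbers out of 368:
  red: 368 × 9/16 = 207
  sandy: 368 × 6/16 = 138
  white: 368 × 1/16 = 23

207, 138, 23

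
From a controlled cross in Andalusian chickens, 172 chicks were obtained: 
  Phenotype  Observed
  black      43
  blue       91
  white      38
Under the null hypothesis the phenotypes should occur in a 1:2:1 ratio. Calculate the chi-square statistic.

Expected counts for N = 172 under a 1:2:1 ratio (total parts = 4):
  black: 172 × 1/4 = 43
  blue: 172 × 2/4 = 86
  white: 172 × 1/4 = 43
χ² = Σ (O − E)² / E
  black: (43 − 43)² / 43 = 0.0000
  blue: (91 − 86)² / 86 = 0.2907
  white: (38 − 43)² / 43 = 0.5814
χ² = 0.0000 + 0.2907 + 0.5814 = 0.8721 ≈ 0.872

0.872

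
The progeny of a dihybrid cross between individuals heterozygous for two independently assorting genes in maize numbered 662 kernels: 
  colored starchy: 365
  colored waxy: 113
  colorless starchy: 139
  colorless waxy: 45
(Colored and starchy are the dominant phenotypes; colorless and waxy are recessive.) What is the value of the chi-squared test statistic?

3.243

A dihybrid F₂ with independent assortment and complete dominance at both loci gives a 9:3:3:1 phenotypic ratio.
Expected counts for N = 662 under a 9:3:3:1 ratio (total parts = 16):
  colored starchy: 662 × 9/16 = 372.375
  colored waxy: 662 × 3/16 = 124.125
  colorless starchy: 662 × 3/16 = 124.125
  colorless waxy: 662 × 1/16 = 41.375
χ² = Σ (O − E)² / E
  colored starchy: (365 − 372.375)² / 372.375 = 0.1461
  colored waxy: (113 − 124.125)² / 124.125 = 0.9971
  colorless starchy: (139 − 124.125)² / 124.125 = 1.7826
  colorless waxy: (45 − 41.375)² / 41.375 = 0.3176
χ² = 0.1461 + 0.9971 + 1.7826 + 0.3176 = 3.2434 ≈ 3.243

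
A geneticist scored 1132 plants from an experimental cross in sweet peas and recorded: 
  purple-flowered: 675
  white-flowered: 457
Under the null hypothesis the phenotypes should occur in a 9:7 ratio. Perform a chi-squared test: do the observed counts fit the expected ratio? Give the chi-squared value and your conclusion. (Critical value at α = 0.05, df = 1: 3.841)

5.252; not consistent

Expected counts for N = 1132 under a 9:7 ratio (total parts = 16):
  purple-flowered: 1132 × 9/16 = 636.75
  white-flowered: 1132 × 7/16 = 495.25
χ² = Σ (O − E)² / E
  purple-flowered: (675 − 636.75)² / 636.75 = 2.2977
  white-flowered: (457 − 495.25)² / 495.25 = 2.9542
χ² = 2.2977 + 2.9542 = 5.2519 ≈ 5.252
Degrees of freedom = 2 − 1 = 1; critical value at α = 0.05 is 3.841.
Since 5.252 > 3.841, we reject the null hypothesis — the data do not fit the 9:7 ratio.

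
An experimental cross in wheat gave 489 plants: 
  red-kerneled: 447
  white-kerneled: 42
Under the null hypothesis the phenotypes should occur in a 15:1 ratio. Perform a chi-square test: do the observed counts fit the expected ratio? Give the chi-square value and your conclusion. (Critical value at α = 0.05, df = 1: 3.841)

Under the 15:1 hypothesis (Σ ratio = 16, N = 489):
  red-kerneled: 489 × 15/16 = 458.4375
  white-kerneled: 489 × 1/16 = 30.5625
χ² = Σ (O − E)² / E
  red-kerneled: (447 − 458.4375)² / 458.4375 = 0.2854
  white-kerneled: (42 − 30.5625)² / 30.5625 = 4.2803
χ² = 0.2854 + 4.2803 = 4.5657 ≈ 4.566
Degrees of freedom = 2 − 1 = 1; critical value at α = 0.05 is 3.841.
Since 4.566 > 3.841, we reject the null hypothesis — the data do not fit the 15:1 ratio.

4.566; not consistent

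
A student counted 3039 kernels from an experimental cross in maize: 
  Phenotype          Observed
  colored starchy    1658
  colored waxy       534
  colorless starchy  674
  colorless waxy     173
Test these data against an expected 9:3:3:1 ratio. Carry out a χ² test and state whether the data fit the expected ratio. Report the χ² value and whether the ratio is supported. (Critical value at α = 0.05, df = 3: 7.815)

24.359; not consistent

Total ratio parts = 16. Expected numbers out of 3039:
  colored starchy: 3039 × 9/16 = 1709.4375
  colored waxy: 3039 × 3/16 = 569.8125
  colorless starchy: 3039 × 3/16 = 569.8125
  colorless waxy: 3039 × 1/16 = 189.9375
χ² = Σ (O − E)² / E
  colored starchy: (1658 − 1709.4375)² / 1709.4375 = 1.5478
  colored waxy: (534 − 569.8125)² / 569.8125 = 2.2508
  colorless starchy: (674 − 569.8125)² / 569.8125 = 19.0502
  colorless waxy: (173 − 189.9375)² / 189.9375 = 1.5104
χ² = 1.5478 + 2.2508 + 19.0502 + 1.5104 = 24.3592 ≈ 24.359
Degrees of freedom = 4 − 1 = 3; critical value at α = 0.05 is 7.815.
Since 24.359 > 7.815, we reject the null hypothesis — the data do not fit the 9:3:3:1 ratio.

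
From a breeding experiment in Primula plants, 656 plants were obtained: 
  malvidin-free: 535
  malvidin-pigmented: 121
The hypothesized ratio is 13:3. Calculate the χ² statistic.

0.040

Expected counts for N = 656 under a 13:3 ratio (total parts = 16):
  malvidin-free: 656 × 13/16 = 533
  malvidin-pigmented: 656 × 3/16 = 123
χ² = Σ (O − E)² / E
  malvidin-free: (535 − 533)² / 533 = 0.0075
  malvidin-pigmented: (121 − 123)² / 123 = 0.0325
χ² = 0.0075 + 0.0325 = 0.040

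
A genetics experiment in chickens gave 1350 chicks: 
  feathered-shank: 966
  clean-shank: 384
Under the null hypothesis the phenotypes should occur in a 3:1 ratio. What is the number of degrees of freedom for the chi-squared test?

1

A goodness-of-fit test with 2 phenotype classes has df = 2 − 1 = 1.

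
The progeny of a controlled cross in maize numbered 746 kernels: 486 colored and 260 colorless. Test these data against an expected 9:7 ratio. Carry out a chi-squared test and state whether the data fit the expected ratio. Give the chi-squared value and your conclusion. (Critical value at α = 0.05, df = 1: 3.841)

23.998; not consistent

Expected counts for N = 746 under a 9:7 ratio (total parts = 16):
  colored: 746 × 9/16 = 419.625
  colorless: 746 × 7/16 = 326.375
χ² = Σ (O − E)² / E
  colored: (486 − 419.625)² / 419.625 = 10.4990
  colorless: (260 − 326.375)² / 326.375 = 13.4987
χ² = 10.4990 + 13.4987 = 23.9977 ≈ 23.998
Degrees of freedom = 2 − 1 = 1; critical value at α = 0.05 is 3.841.
Since 23.998 > 3.841, we reject the null hypothesis — the data do not fit the 9:7 ratio.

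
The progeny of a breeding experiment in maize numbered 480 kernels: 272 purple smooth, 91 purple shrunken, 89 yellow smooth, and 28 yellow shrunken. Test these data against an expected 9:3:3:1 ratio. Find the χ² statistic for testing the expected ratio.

Under the 9:3:3:1 hypothesis (Σ ratio = 16, N = 480):
  purple smooth: 480 × 9/16 = 270
  purple shrunken: 480 × 3/16 = 90
  yellow smooth: 480 × 3/16 = 90
  yellow shrunken: 480 × 1/16 = 30
χ² = Σ (O − E)² / E
  purple smooth: (272 − 270)² / 270 = 0.0148
  purple shrunken: (91 − 90)² / 90 = 0.0111
  yellow smooth: (89 − 90)² / 90 = 0.0111
  yellow shrunken: (28 − 30)² / 30 = 0.1333
χ² = 0.0148 + 0.0111 + 0.0111 + 0.1333 = 0.1703 ≈ 0.170

0.170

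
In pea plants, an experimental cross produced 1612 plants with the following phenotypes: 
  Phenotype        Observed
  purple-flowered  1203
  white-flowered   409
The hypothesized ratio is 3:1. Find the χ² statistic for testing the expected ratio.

The 3:1 ratio has 4 parts, so with N = 1612 the expected counts are:
  purple-flowered: 1612 × 3/4 = 1209
  white-flowered: 1612 × 1/4 = 403
χ² = Σ (O − E)² / E
  purple-flowered: (1203 − 1209)² / 1209 = 0.0298
  white-flowered: (409 − 403)² / 403 = 0.0893
χ² = 0.0298 + 0.0893 = 0.1191 ≈ 0.119

0.119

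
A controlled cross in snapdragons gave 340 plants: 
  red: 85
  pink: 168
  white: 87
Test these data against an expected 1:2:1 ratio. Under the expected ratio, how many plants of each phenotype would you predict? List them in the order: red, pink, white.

85, 170, 85

The 1:2:1 ratio has 4 parts, so with N = 340 the expected counts are:
  red: 340 × 1/4 = 85
  pink: 340 × 2/4 = 170
  white: 340 × 1/4 = 85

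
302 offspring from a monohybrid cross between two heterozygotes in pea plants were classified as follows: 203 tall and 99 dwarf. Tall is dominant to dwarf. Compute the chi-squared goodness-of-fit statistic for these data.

For a monohybrid cross between heterozygotes with complete dominance, the expected phenotypic ratio is 3:1.
Under the 3:1 hypothesis (Σ ratio = 4, N = 302):
  tall: 302 × 3/4 = 226.5
  dwarf: 302 × 1/4 = 75.5
χ² = Σ (O − E)² / E
  tall: (203 − 226.5)² / 226.5 = 2.4382
  dwarf: (99 − 75.5)² / 75.5 = 7.3146
χ² = 2.4382 + 7.3146 = 9.7528 ≈ 9.753

9.753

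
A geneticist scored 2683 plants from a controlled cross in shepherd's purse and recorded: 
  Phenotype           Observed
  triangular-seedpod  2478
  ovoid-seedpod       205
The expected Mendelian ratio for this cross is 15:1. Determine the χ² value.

The 15:1 ratio has 16 parts, so with N = 2683 the expected counts are:
  triangular-seedpod: 2683 × 15/16 = 2515.3125
  ovoid-seedpod: 2683 × 1/16 = 167.6875
χ² = Σ (O − E)² / E
  triangular-seedpod: (2478 − 2515.3125)² / 2515.3125 = 0.5535
  ovoid-seedpod: (205 − 167.6875)² / 167.6875 = 8.3025
χ² = 0.5535 + 8.3025 = 8.856

8.856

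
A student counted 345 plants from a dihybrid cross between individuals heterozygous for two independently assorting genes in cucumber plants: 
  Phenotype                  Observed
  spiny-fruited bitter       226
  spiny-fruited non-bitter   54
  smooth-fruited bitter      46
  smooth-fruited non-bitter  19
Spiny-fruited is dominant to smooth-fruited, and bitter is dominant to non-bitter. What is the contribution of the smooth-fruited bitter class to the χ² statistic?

A dihybrid F₂ with independent assortment and complete dominance at both loci gives a 9:3:3:1 phenotypic ratio.
Under the 9:3:3:1 hypothesis (Σ ratio = 16, N = 345):
  spiny-fruited bitter: 345 × 9/16 = 194.0625
  spiny-fruited non-bitter: 345 × 3/16 = 64.6875
  smooth-fruited bitter: 345 × 3/16 = 64.6875
  smooth-fruited non-bitter: 345 × 1/16 = 21.5625
Contribution of smooth-fruited bitter: (46 − 64.6875)² / 64.6875 = 5.3986

5.399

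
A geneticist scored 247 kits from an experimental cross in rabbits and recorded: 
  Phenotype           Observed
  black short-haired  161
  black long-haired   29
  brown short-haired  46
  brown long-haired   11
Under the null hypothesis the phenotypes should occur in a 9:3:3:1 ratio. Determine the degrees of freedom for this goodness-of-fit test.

3

A goodness-of-fit test with 4 phenotype classes has df = 4 − 1 = 3.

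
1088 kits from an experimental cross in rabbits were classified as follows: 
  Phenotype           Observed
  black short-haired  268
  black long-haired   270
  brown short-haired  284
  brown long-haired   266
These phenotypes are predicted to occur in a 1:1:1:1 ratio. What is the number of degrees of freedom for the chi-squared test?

3

A goodness-of-fit test with 4 phenotype classes has df = 4 − 1 = 3.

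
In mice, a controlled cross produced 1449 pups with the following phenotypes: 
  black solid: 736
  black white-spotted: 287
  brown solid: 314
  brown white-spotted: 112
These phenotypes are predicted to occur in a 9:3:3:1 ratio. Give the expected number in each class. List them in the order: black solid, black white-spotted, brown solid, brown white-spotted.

Total ratio parts = 16. Expected numbers out of 1449:
  black solid: 1449 × 9/16 = 815.0625
  black white-spotted: 1449 × 3/16 = 271.6875
  brown solid: 1449 × 3/16 = 271.6875
  brown white-spotted: 1449 × 1/16 = 90.5625

815.0625, 271.6875, 271.6875, 90.5625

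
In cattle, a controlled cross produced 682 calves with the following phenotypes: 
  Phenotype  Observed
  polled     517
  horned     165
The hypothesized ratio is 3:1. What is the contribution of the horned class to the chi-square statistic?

0.177

Total ratio parts = 4. Expected numbers out of 682:
  polled: 682 × 3/4 = 511.5
  horned: 682 × 1/4 = 170.5
Contribution of horned: (165 − 170.5)² / 170.5 = 0.1774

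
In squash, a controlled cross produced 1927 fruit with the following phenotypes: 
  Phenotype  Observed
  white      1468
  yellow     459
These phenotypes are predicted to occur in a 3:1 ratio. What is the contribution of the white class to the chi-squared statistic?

Under the 3:1 hypothesis (Σ ratio = 4, N = 1927):
  white: 1927 × 3/4 = 1445.25
  yellow: 1927 × 1/4 = 481.75
Contribution of white: (1468 − 1445.25)² / 1445.25 = 0.3581

0.358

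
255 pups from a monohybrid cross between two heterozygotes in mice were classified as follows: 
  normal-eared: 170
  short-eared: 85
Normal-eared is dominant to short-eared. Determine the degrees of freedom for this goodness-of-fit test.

For a monohybrid cross between heterozygotes with complete dominance, the expected phenotypic ratio is 3:1.
A goodness-of-fit test with 2 phenotype classes has df = 2 − 1 = 1.

1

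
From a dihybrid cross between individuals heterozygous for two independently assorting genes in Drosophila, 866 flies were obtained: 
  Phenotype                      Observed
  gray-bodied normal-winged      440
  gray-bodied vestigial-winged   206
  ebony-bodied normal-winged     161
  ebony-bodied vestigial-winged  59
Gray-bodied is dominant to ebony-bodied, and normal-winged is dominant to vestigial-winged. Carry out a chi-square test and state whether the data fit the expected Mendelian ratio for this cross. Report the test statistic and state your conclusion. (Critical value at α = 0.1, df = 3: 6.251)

16.730; not consistent

A dihybrid F₂ with independent assortment and complete dominance at both loci gives a 9:3:3:1 phenotypic ratio.
Under the 9:3:3:1 hypothesis (Σ ratio = 16, N = 866):
  gray-bodied normal-winged: 866 × 9/16 = 487.125
  gray-bodied vestigial-winged: 866 × 3/16 = 162.375
  ebony-bodied normal-winged: 866 × 3/16 = 162.375
  ebony-bodied vestigial-winged: 866 × 1/16 = 54.125
χ² = Σ (O − E)² / E
  gray-bodied normal-winged: (440 − 487.125)² / 487.125 = 4.5589
  gray-bodied vestigial-winged: (206 − 162.375)² / 162.375 = 11.7207
  ebony-bodied normal-winged: (161 − 162.375)² / 162.375 = 0.0116
  ebony-bodied vestigial-winged: (59 − 54.125)² / 54.125 = 0.4391
χ² = 4.5589 + 11.7207 + 0.0116 + 0.4391 = 16.7303 ≈ 16.730
Degrees of freedom = 4 − 1 = 3; critical value at α = 0.1 is 6.251.
Since 16.730 > 6.251, we reject the null hypothesis — the data do not fit the 9:3:3:1 ratio.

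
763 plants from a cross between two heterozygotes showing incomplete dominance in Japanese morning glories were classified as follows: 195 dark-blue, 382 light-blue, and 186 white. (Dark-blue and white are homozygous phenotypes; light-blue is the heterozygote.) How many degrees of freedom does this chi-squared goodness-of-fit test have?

2

With incomplete dominance, a heterozygote × heterozygote cross gives a 1:2:1 phenotypic ratio.
A goodness-of-fit test with 3 phenotype classes has df = 3 − 1 = 2.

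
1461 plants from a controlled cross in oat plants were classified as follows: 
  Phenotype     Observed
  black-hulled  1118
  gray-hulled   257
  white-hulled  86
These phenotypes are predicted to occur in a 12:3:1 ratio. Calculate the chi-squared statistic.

1.808

Under the 12:3:1 hypothesis (Σ ratio = 16, N = 1461):
  black-hulled: 1461 × 12/16 = 1095.75
  gray-hulled: 1461 × 3/16 = 273.9375
  white-hulled: 1461 × 1/16 = 91.3125
χ² = Σ (O − E)² / E
  black-hulled: (1118 − 1095.75)² / 1095.75 = 0.4518
  gray-hulled: (257 − 273.9375)² / 273.9375 = 1.0472
  white-hulled: (86 − 91.3125)² / 91.3125 = 0.3091
χ² = 0.4518 + 1.0472 + 0.3091 = 1.8081 ≈ 1.808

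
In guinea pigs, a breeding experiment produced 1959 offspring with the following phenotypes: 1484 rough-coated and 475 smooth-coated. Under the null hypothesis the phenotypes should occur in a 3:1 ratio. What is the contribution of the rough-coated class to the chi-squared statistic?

The 3:1 ratio has 4 parts, so with N = 1959 the expected counts are:
  rough-coated: 1959 × 3/4 = 1469.25
  smooth-coated: 1959 × 1/4 = 489.75
Contribution of rough-coated: (1484 − 1469.25)² / 1469.25 = 0.1481

0.148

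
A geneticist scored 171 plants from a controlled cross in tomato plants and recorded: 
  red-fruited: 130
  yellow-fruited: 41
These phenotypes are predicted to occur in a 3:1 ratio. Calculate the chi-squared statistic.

The 3:1 ratio has 4 parts, so with N = 171 the expected counts are:
  red-fruited: 171 × 3/4 = 128.25
  yellow-fruited: 171 × 1/4 = 42.75
χ² = Σ (O − E)² / E
  red-fruited: (130 − 128.25)² / 128.25 = 0.0239
  yellow-fruited: (41 − 42.75)² / 42.75 = 0.0716
χ² = 0.0239 + 0.0716 = 0.0955 ≈ 0.096

0.096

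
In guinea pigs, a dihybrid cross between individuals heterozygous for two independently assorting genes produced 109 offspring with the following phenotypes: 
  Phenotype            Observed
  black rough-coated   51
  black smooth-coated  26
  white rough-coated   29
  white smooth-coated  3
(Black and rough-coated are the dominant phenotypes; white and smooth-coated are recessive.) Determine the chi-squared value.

8.969

A dihybrid F₂ with independent assortment and complete dominance at both loci gives a 9:3:3:1 phenotypic ratio.
Total ratio parts = 16. Expected numbers out of 109:
  black rough-coated: 109 × 9/16 = 61.3125
  black smooth-coated: 109 × 3/16 = 20.4375
  white rough-coated: 109 × 3/16 = 20.4375
  white smooth-coated: 109 × 1/16 = 6.8125
χ² = Σ (O − E)² / E
  black rough-coated: (51 − 61.3125)² / 61.3125 = 1.7345
  black smooth-coated: (26 − 20.4375)² / 20.4375 = 1.5140
  white rough-coated: (29 − 20.4375)² / 20.4375 = 3.5873
  white smooth-coated: (3 − 6.8125)² / 6.8125 = 2.1336
χ² = 1.7345 + 1.5140 + 3.5873 + 2.1336 = 8.9694 ≈ 8.969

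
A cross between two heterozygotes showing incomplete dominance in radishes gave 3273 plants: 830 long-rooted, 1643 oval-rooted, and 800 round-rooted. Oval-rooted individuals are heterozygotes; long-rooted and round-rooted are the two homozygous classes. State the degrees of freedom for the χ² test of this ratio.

With incomplete dominance, a heterozygote × heterozygote cross gives a 1:2:1 phenotypic ratio.
A goodness-of-fit test with 3 phenotype classes has df = 3 − 1 = 2.

2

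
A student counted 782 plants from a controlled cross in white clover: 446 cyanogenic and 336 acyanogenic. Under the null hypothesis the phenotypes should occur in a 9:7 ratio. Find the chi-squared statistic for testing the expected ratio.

Under the 9:7 hypothesis (Σ ratio = 16, N = 782):
  cyanogenic: 782 × 9/16 = 439.875
  acyanogenic: 782 × 7/16 = 342.125
χ² = Σ (O − E)² / E
  cyanogenic: (446 − 439.875)² / 439.875 = 0.0853
  acyanogenic: (336 − 342.125)² / 342.125 = 0.1097
χ² = 0.0853 + 0.1097 = 0.195

0.195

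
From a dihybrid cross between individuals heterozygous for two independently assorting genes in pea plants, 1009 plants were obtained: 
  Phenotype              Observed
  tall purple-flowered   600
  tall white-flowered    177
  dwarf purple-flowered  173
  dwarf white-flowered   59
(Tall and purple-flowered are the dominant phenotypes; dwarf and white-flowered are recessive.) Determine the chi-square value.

4.286

A dihybrid F₂ with independent assortment and complete dominance at both loci gives a 9:3:3:1 phenotypic ratio.
Expected counts for N = 1009 under a 9:3:3:1 ratio (total parts = 16):
  tall purple-flowered: 1009 × 9/16 = 567.5625
  tall white-flowered: 1009 × 3/16 = 189.1875
  dwarf purple-flowered: 1009 × 3/16 = 189.1875
  dwarf white-flowered: 1009 × 1/16 = 63.0625
χ² = Σ (O − E)² / E
  tall purple-flowered: (600 − 567.5625)² / 567.5625 = 1.8539
  tall white-flowered: (177 − 189.1875)² / 189.1875 = 0.7851
  dwarf purple-flowered: (173 − 189.1875)² / 189.1875 = 1.3851
  dwarf white-flowered: (59 − 63.0625)² / 63.0625 = 0.2617
χ² = 1.8539 + 0.7851 + 1.3851 + 0.2617 = 4.2858 ≈ 4.286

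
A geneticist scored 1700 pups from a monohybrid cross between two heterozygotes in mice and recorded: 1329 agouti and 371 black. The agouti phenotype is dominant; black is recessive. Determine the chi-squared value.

9.148

For a monohybrid cross between heterozygotes with complete dominance, the expected phenotypic ratio is 3:1.
Expected counts for N = 1700 under a 3:1 ratio (total parts = 4):
  agouti: 1700 × 3/4 = 1275
  black: 1700 × 1/4 = 425
χ² = Σ (O − E)² / E
  agouti: (1329 − 1275)² / 1275 = 2.2871
  black: (371 − 425)² / 425 = 6.8612
χ² = 2.2871 + 6.8612 = 9.1483 ≈ 9.148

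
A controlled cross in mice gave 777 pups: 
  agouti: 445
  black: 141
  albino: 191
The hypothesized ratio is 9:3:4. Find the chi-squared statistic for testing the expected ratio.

0.349

Total ratio parts = 16. Expected numbers out of 777:
  agouti: 777 × 9/16 = 437.0625
  black: 777 × 3/16 = 145.6875
  albino: 777 × 4/16 = 194.25
χ² = Σ (O − E)² / E
  agouti: (445 − 437.0625)² / 437.0625 = 0.1442
  black: (141 − 145.6875)² / 145.6875 = 0.1508
  albino: (191 − 194.25)² / 194.25 = 0.0544
χ² = 0.1442 + 0.1508 + 0.0544 = 0.3494 ≈ 0.349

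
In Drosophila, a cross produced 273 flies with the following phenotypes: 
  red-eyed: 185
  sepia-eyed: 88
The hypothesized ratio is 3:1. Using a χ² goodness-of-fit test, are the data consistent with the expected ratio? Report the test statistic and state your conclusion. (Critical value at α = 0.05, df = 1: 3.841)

7.620; not consistent

Expected counts for N = 273 under a 3:1 ratio (total parts = 4):
  red-eyed: 273 × 3/4 = 204.75
  sepia-eyed: 273 × 1/4 = 68.25
χ² = Σ (O − E)² / E
  red-eyed: (185 − 204.75)² / 204.75 = 1.9051
  sepia-eyed: (88 − 68.25)² / 68.25 = 5.7152
χ² = 1.9051 + 5.7152 = 7.6203 ≈ 7.620
Degrees of freedom = 2 − 1 = 1; critical value at α = 0.05 is 3.841.
Since 7.620 > 3.841, we reject the null hypothesis — the data do not fit the 3:1 ratio.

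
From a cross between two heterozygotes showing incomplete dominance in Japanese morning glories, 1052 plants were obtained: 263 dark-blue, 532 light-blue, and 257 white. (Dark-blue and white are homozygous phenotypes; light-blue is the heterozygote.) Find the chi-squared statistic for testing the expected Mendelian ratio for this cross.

0.205

With incomplete dominance, a heterozygote × heterozygote cross gives a 1:2:1 phenotypic ratio.
Expected counts for N = 1052 under a 1:2:1 ratio (total parts = 4):
  dark-blue: 1052 × 1/4 = 263
  light-blue: 1052 × 2/4 = 526
  white: 1052 × 1/4 = 263
χ² = Σ (O − E)² / E
  dark-blue: (263 − 263)² / 263 = 0.0000
  light-blue: (532 − 526)² / 526 = 0.0684
  white: (257 − 263)² / 263 = 0.1369
χ² = 0.0000 + 0.0684 + 0.1369 = 0.2053 ≈ 0.205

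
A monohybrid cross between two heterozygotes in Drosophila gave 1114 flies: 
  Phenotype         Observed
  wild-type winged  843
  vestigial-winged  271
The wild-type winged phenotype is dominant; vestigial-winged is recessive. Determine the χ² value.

0.269

For a monohybrid cross between heterozygotes with complete dominance, the expected phenotypic ratio is 3:1.
Under the 3:1 hypothesis (Σ ratio = 4, N = 1114):
  wild-type winged: 1114 × 3/4 = 835.5
  vestigial-winged: 1114 × 1/4 = 278.5
χ² = Σ (O − E)² / E
  wild-type winged: (843 − 835.5)² / 835.5 = 0.0673
  vestigial-winged: (271 − 278.5)² / 278.5 = 0.2020
χ² = 0.0673 + 0.2020 = 0.2693 ≈ 0.269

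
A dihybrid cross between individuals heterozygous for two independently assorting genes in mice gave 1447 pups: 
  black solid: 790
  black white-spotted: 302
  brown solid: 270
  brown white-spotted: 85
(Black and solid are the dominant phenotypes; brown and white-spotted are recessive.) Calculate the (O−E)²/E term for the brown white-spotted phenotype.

A dihybrid F₂ with independent assortment and complete dominance at both loci gives a 9:3:3:1 phenotypic ratio.
Under the 9:3:3:1 hypothesis (Σ ratio = 16, N = 1447):
  black solid: 1447 × 9/16 = 813.9375
  black white-spotted: 1447 × 3/16 = 271.3125
  brown solid: 1447 × 3/16 = 271.3125
  brown white-spotted: 1447 × 1/16 = 90.4375
Contribution of brown white-spotted: (85 − 90.4375)² / 90.4375 = 0.3269

0.327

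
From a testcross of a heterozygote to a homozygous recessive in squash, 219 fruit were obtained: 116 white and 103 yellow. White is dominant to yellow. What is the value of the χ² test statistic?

0.772

A testcross of a heterozygote (Aa × aa) gives a 1:1 phenotypic ratio.
The 1:1 ratio has 2 parts, so with N = 219 the expected counts are:
  white: 219 × 1/2 = 109.5
  yellow: 219 × 1/2 = 109.5
χ² = Σ (O − E)² / E
  white: (116 − 109.5)² / 109.5 = 0.3858
  yellow: (103 − 109.5)² / 109.5 = 0.3858
χ² = 0.3858 + 0.3858 = 0.7716 ≈ 0.772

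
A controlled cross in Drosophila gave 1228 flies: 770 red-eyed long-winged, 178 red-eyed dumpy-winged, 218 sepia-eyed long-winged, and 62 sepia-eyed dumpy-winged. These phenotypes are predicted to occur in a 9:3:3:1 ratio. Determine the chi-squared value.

Under the 9:3:3:1 hypothesis (Σ ratio = 16, N = 1228):
  red-eyed long-winged: 1228 × 9/16 = 690.75
  red-eyed dumpy-winged: 1228 × 3/16 = 230.25
  sepia-eyed long-winged: 1228 × 3/16 = 230.25
  sepia-eyed dumpy-winged: 1228 × 1/16 = 76.75
χ² = Σ (O − E)² / E
  red-eyed long-winged: (770 − 690.75)² / 690.75 = 9.0924
  red-eyed dumpy-winged: (178 − 230.25)² / 230.25 = 11.8569
  sepia-eyed long-winged: (218 − 230.25)² / 230.25 = 0.6517
  sepia-eyed dumpy-winged: (62 − 76.75)² / 76.75 = 2.8347
χ² = 9.0924 + 11.8569 + 0.6517 + 2.8347 = 24.4357 ≈ 24.436

24.436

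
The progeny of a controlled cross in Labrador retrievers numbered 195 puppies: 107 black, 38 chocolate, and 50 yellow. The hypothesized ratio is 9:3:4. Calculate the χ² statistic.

0.154

Total ratio parts = 16. Expected numbers out of 195:
  black: 195 × 9/16 = 109.6875
  chocolate: 195 × 3/16 = 36.5625
  yellow: 195 × 4/16 = 48.75
χ² = Σ (O − E)² / E
  black: (107 − 109.6875)² / 109.6875 = 0.0658
  chocolate: (38 − 36.5625)² / 36.5625 = 0.0565
  yellow: (50 − 48.75)² / 48.75 = 0.0321
χ² = 0.0658 + 0.0565 + 0.0321 = 0.1544 ≈ 0.154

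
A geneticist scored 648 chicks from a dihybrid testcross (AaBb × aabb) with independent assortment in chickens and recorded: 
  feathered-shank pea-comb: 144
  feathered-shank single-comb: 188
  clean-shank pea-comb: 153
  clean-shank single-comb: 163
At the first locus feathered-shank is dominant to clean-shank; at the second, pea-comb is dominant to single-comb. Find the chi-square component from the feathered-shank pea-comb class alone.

2.000

A dihybrid testcross with independent assortment gives a 1:1:1:1 ratio.
Expected counts for N = 648 under a 1:1:1:1 ratio (total parts = 4):
  feathered-shank pea-comb: 648 × 1/4 = 162
  feathered-shank single-comb: 648 × 1/4 = 162
  clean-shank pea-comb: 648 × 1/4 = 162
  clean-shank single-comb: 648 × 1/4 = 162
Contribution of feathered-shank pea-comb: (144 − 162)² / 162 = 2.0000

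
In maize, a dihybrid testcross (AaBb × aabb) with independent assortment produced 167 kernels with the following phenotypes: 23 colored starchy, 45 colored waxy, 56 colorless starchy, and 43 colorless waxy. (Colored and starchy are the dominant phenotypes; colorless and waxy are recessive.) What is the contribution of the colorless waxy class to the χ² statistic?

0.037

A dihybrid testcross with independent assortment gives a 1:1:1:1 ratio.
Under the 1:1:1:1 hypothesis (Σ ratio = 4, N = 167):
  colored starchy: 167 × 1/4 = 41.75
  colored waxy: 167 × 1/4 = 41.75
  colorless starchy: 167 × 1/4 = 41.75
  colorless waxy: 167 × 1/4 = 41.75
Contribution of colorless waxy: (43 − 41.75)² / 41.75 = 0.0374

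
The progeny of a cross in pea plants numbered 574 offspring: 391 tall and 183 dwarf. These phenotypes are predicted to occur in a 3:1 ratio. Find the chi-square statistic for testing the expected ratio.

14.497

Under the 3:1 hypothesis (Σ ratio = 4, N = 574):
  tall: 574 × 3/4 = 430.5
  dwarf: 574 × 1/4 = 143.5
χ² = Σ (O − E)² / E
  tall: (391 − 430.5)² / 430.5 = 3.6243
  dwarf: (183 − 143.5)² / 143.5 = 10.8728
χ² = 3.6243 + 10.8728 = 14.4971 ≈ 14.497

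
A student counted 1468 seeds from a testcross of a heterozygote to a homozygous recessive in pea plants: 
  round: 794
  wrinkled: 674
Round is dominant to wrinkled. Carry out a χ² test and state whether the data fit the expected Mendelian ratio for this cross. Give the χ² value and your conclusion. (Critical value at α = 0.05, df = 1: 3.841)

9.809; not consistent

A testcross of a heterozygote (Aa × aa) gives a 1:1 phenotypic ratio.
Total ratio parts = 2. Expected numbers out of 1468:
  round: 1468 × 1/2 = 734
  wrinkled: 1468 × 1/2 = 734
χ² = Σ (O − E)² / E
  round: (794 − 734)² / 734 = 4.9046
  wrinkled: (674 − 734)² / 734 = 4.9046
χ² = 4.9046 + 4.9046 = 9.8092 ≈ 9.809
Degrees of freedom = 2 − 1 = 1; critical value at α = 0.05 is 3.841.
Since 9.809 > 3.841, we reject the null hypothesis — the data do not fit the 1:1 ratio.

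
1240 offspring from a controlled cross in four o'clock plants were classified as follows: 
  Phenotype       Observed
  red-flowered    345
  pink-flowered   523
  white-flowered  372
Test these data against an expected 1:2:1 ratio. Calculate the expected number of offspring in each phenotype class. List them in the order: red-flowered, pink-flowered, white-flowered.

Expected counts for N = 1240 under a 1:2:1 ratio (total parts = 4):
  red-flowered: 1240 × 1/4 = 310
  pink-flowered: 1240 × 2/4 = 620
  white-flowered: 1240 × 1/4 = 310

310, 620, 310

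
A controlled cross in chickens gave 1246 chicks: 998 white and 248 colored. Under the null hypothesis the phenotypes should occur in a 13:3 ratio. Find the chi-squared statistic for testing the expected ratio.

Expected counts for N = 1246 under a 13:3 ratio (total parts = 16):
  white: 1246 × 13/16 = 1012.375
  colored: 1246 × 3/16 = 233.625
χ² = Σ (O − E)² / E
  white: (998 − 1012.375)² / 1012.375 = 0.2041
  colored: (248 − 233.625)² / 233.625 = 0.8845
χ² = 0.2041 + 0.8845 = 1.0886 ≈ 1.089

1.089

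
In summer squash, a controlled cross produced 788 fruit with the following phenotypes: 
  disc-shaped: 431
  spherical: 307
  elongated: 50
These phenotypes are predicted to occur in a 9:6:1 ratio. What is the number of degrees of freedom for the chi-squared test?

A goodness-of-fit test with 3 phenotype classes has df = 3 − 1 = 2.

2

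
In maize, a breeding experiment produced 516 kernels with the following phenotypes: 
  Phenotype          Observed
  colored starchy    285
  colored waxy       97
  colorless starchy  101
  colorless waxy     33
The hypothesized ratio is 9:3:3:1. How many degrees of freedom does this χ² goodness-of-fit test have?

A goodness-of-fit test with 4 phenotype classes has df = 4 − 1 = 3.

3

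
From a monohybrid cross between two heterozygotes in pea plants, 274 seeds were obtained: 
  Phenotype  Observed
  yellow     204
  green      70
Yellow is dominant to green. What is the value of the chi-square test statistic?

0.044

For a monohybrid cross between heterozygotes with complete dominance, the expected phenotypic ratio is 3:1.
Total ratio parts = 4. Expected numbers out of 274:
  yellow: 274 × 3/4 = 205.5
  green: 274 × 1/4 = 68.5
χ² = Σ (O − E)² / E
  yellow: (204 − 205.5)² / 205.5 = 0.0109
  green: (70 − 68.5)² / 68.5 = 0.0328
χ² = 0.0109 + 0.0328 = 0.0437 ≈ 0.044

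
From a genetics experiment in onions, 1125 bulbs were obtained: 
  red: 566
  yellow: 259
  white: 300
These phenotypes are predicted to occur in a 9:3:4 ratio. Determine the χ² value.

19.255

Under the 9:3:4 hypothesis (Σ ratio = 16, N = 1125):
  red: 1125 × 9/16 = 632.8125
  yellow: 1125 × 3/16 = 210.9375
  white: 1125 × 4/16 = 281.25
χ² = Σ (O − E)² / E
  red: (566 − 632.8125)² / 632.8125 = 7.0541
  yellow: (259 − 210.9375)² / 210.9375 = 10.9511
  white: (300 − 281.25)² / 281.25 = 1.2500
χ² = 7.0541 + 10.9511 + 1.2500 = 19.2552 ≈ 19.255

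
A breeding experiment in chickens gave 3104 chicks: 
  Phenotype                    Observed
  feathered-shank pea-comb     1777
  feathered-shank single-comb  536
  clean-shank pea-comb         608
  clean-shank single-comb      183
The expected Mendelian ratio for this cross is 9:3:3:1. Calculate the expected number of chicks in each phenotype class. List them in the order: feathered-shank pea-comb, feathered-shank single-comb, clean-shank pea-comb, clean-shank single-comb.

1746, 582, 582, 194

The 9:3:3:1 ratio has 16 parts, so with N = 3104 the expected counts are:
  feathered-shank pea-comb: 3104 × 9/16 = 1746
  feathered-shank single-comb: 3104 × 3/16 = 582
  clean-shank pea-comb: 3104 × 3/16 = 582
  clean-shank single-comb: 3104 × 1/16 = 194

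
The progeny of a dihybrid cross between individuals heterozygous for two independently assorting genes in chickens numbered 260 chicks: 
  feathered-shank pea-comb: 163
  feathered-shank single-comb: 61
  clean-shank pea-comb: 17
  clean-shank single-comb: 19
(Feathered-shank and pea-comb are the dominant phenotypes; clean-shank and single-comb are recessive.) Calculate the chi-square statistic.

26.140

A dihybrid F₂ with independent assortment and complete dominance at both loci gives a 9:3:3:1 phenotypic ratio.
Total ratio parts = 16. Expected numbers out of 260:
  feathered-shank pea-comb: 260 × 9/16 = 146.25
  feathered-shank single-comb: 260 × 3/16 = 48.75
  clean-shank pea-comb: 260 × 3/16 = 48.75
  clean-shank single-comb: 260 × 1/16 = 16.25
χ² = Σ (O − E)² / E
  feathered-shank pea-comb: (163 − 146.25)² / 146.25 = 1.9184
  feathered-shank single-comb: (61 − 48.75)² / 48.75 = 3.0782
  clean-shank pea-comb: (17 − 48.75)² / 48.75 = 20.6782
  clean-shank single-comb: (19 − 16.25)² / 16.25 = 0.4654
χ² = 1.9184 + 3.0782 + 20.6782 + 0.4654 = 26.1402 ≈ 26.140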